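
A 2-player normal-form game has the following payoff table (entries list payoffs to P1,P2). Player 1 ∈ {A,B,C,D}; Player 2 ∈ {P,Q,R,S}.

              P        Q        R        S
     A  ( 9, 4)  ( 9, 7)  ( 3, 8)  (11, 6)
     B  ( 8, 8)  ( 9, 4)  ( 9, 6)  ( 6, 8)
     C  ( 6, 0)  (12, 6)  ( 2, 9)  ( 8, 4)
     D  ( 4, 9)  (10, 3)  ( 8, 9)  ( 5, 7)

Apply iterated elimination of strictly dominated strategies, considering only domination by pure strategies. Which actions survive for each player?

IESDS → P1:{A,B} P2:{P,R,S}

P2 drop Q (R beats it: A:8>7 B:6>4 C:9>6 D:9>3)
P1 drop C (A beats it: P:9>6 R:3>2 S:11>8)
P1 drop D (B beats it: P:8>4 R:9>8 S:6>5)
P1→{A,B} P2→{P,R,S}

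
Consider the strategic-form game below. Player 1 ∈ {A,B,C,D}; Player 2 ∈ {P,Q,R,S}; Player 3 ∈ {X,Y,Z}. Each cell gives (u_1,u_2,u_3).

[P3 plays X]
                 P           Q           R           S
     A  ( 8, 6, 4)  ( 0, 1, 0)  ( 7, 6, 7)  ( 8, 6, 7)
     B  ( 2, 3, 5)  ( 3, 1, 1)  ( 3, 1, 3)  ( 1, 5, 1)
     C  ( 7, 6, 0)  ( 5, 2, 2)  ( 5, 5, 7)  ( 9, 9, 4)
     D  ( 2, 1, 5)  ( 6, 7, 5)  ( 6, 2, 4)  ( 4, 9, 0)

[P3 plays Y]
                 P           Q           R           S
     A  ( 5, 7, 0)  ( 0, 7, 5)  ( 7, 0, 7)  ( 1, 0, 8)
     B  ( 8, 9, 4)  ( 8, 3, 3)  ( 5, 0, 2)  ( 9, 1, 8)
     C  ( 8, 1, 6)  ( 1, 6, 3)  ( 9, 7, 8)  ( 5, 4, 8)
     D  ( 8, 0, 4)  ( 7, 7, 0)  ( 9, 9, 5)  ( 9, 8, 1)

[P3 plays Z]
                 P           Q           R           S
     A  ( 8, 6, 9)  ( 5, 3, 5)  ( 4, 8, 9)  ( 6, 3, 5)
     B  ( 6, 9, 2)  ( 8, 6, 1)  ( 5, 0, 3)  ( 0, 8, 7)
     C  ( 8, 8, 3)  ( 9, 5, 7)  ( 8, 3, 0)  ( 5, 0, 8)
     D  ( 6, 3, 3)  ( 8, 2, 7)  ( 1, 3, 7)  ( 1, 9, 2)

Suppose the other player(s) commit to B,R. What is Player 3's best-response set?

u_3(X vs B,R) = 3
u_3(Y vs B,R) = 2
u_3(Z vs B,R) = 3
max payoff 3 at {X,Z}

P3 best: {X,Z}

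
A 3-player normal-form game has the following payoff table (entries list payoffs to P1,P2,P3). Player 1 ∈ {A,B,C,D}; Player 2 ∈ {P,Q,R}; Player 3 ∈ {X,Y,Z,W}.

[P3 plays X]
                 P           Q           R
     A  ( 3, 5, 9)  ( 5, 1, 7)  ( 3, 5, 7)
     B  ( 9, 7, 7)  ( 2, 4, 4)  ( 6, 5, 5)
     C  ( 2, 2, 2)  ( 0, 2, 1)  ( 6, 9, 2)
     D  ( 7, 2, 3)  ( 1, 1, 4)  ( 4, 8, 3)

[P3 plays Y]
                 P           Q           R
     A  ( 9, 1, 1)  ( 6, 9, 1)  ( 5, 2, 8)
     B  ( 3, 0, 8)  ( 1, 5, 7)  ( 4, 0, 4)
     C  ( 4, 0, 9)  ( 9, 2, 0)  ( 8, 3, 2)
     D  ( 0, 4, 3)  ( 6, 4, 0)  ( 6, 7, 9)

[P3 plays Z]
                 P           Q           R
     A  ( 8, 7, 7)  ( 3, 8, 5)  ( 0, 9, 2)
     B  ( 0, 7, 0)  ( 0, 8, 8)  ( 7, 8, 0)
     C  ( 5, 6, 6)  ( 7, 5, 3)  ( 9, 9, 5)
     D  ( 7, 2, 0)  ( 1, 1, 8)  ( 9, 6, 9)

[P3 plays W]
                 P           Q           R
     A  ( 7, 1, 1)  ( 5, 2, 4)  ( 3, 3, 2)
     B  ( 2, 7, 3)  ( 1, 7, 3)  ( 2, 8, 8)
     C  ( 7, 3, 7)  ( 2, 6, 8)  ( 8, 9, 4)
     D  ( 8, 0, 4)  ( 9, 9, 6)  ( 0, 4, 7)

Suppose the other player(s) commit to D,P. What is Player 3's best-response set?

P3 best: {W}

u_3(X vs D,P) = 3
u_3(Y vs D,P) = 3
u_3(Z vs D,P) = 0
u_3(W vs D,P) = 4
max payoff 4 at {W}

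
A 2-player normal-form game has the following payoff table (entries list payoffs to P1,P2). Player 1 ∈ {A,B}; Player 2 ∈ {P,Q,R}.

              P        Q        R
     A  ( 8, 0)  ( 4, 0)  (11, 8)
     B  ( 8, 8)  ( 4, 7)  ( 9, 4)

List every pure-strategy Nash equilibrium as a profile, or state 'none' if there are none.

(A,P): not NE [P2→R gives 8>0]
(A,Q): not NE [P2→R gives 8>0]
(A,R): NE
(B,P): NE
(B,Q): not NE [P2→P gives 8>7]
(B,R): not NE [P1→A gives 11>9; P2→P gives 8>4]

Nash profiles: (A,R), (B,P)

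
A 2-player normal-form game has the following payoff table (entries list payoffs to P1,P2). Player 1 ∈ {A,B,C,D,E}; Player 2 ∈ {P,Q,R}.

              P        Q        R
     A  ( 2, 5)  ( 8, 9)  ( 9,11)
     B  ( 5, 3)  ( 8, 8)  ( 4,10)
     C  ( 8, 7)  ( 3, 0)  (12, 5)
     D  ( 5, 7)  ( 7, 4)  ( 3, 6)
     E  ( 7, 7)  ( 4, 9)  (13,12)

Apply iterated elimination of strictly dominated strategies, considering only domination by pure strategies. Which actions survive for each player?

IESDS → P1:{C,E} P2:{P,R}

P2 drop Q (R beats it: A:11>9 B:10>8 C:5>0 D:6>4 E:12>9)
P1 drop A (C beats it: P:8>2 R:12>9)
P1 drop B (C beats it: P:8>5 R:12>4)
P1 drop D (C beats it: P:8>5 R:12>3)
P1→{C,E} P2→{P,R}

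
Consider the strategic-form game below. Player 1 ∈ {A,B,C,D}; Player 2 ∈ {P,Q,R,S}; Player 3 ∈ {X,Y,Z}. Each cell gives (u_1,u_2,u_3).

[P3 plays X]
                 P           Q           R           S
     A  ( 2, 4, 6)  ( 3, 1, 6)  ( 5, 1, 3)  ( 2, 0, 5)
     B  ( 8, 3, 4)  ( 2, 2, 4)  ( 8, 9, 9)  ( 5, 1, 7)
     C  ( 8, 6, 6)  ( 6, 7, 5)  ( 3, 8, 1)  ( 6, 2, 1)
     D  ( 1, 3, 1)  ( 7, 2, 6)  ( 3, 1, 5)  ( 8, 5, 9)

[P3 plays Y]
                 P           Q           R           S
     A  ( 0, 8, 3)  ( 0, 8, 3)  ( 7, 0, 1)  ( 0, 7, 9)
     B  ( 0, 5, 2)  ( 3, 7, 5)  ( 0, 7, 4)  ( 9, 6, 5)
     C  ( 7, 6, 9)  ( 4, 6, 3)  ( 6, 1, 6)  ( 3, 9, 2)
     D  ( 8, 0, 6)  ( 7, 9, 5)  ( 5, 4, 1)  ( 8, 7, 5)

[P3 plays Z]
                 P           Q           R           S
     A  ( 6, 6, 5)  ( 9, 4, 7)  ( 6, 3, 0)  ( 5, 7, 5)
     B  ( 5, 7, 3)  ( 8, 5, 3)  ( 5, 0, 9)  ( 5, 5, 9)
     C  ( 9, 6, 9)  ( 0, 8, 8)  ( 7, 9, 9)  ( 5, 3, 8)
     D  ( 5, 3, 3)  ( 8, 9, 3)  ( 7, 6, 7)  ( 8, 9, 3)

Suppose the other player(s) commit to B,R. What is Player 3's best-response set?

u_3(X vs B,R) = 9
u_3(Y vs B,R) = 4
u_3(Z vs B,R) = 9
max payoff 9 at {X,Z}

P3 best: {X,Z}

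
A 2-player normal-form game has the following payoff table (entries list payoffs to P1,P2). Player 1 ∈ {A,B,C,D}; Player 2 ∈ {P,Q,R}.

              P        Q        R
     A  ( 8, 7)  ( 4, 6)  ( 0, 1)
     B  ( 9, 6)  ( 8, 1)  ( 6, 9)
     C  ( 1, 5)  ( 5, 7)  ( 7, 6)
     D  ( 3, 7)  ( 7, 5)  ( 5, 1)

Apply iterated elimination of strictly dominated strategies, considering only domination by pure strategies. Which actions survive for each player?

IESDS → P1:{B,C} P2:{Q,R}

P1 drop A (B beats it: P:9>8 Q:8>4 R:6>0)
P1 drop D (B beats it: P:9>3 Q:8>7 R:6>5)
P2 drop P (R beats it: B:9>6 C:6>5)
P1→{B,C} P2→{Q,R}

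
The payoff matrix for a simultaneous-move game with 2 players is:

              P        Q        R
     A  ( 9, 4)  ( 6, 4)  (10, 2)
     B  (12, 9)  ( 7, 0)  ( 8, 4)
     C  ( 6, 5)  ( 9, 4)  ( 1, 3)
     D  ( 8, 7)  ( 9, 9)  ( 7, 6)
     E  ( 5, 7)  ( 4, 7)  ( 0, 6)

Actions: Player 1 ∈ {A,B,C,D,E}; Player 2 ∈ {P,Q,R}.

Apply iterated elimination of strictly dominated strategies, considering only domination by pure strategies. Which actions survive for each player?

P1 drop E (A beats it: P:9>5 Q:6>4 R:10>0)
P2 drop R (P beats it: A:4>2 B:9>4 C:5>3 D:7>6)
P1 drop A (B beats it: P:12>9 Q:7>6)
P1→{B,C,D} P2→{P,Q}

IESDS → P1:{B,C,D} P2:{P,Q}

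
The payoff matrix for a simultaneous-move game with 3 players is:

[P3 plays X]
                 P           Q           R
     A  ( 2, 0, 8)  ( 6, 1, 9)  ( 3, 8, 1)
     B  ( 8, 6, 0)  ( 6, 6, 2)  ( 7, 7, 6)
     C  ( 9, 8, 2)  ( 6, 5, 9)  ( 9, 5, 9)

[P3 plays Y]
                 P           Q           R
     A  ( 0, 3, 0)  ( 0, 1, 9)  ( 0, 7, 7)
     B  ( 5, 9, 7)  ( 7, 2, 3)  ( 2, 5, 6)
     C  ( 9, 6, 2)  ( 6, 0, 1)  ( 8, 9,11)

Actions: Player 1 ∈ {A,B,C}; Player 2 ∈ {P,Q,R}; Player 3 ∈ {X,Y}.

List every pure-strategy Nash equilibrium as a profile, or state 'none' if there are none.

PSNE = {(C,P,X), (C,R,Y)}

(A,P,X): not NE [P1→C gives 9>2; P2→R gives 8>0]
(A,P,Y): not NE [P1→C gives 9>0; P2→R gives 7>3; P3→X gives 8>0]
(A,Q,X): not NE [P2→R gives 8>1]
(A,Q,Y): not NE [P1→B gives 7>0; P2→R gives 7>1]
(A,R,X): not NE [P1→C gives 9>3; P3→Y gives 7>1]
(A,R,Y): not NE [P1→C gives 8>0]
(B,P,X): not NE [P1→C gives 9>8; P2→R gives 7>6; P3→Y gives 7>0]
(B,P,Y): not NE [P1→C gives 9>5]
(B,Q,X): not NE [P2→R gives 7>6; P3→Y gives 3>2]
(B,Q,Y): not NE [P2→P gives 9>2]
(B,R,X): not NE [P1→C gives 9>7]
(B,R,Y): not NE [P1→C gives 8>2; P2→P gives 9>5]
(C,P,X): NE
(C,P,Y): not NE [P2→R gives 9>6]
(C,Q,X): not NE [P2→P gives 8>5]
(C,Q,Y): not NE [P1→B gives 7>6; P2→R gives 9>0; P3→X gives 9>1]
(C,R,X): not NE [P2→P gives 8>5; P3→Y gives 11>9]
(C,R,Y): NE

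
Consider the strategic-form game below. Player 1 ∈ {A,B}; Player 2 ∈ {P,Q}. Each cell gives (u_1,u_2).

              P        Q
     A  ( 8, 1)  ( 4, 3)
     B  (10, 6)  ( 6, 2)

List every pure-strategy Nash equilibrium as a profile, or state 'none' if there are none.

(A,P): not NE [P1→B gives 10>8; P2→Q gives 3>1]
(A,Q): not NE [P1→B gives 6>4]
(B,P): NE
(B,Q): not NE [P2→P gives 6>2]

PSNE = {(B,P)}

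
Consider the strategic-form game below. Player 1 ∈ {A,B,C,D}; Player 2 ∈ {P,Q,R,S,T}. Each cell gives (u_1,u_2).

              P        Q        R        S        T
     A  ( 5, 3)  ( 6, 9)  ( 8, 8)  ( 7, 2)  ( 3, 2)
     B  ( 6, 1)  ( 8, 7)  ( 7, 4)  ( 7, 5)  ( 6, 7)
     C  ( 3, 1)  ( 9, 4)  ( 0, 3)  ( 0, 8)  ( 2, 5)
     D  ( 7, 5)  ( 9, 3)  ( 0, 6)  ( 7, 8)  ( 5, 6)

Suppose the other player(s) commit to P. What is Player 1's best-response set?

P1 best: {D}

u_1(A vs P) = 5
u_1(B vs P) = 6
u_1(C vs P) = 3
u_1(D vs P) = 7
max payoff 7 at {D}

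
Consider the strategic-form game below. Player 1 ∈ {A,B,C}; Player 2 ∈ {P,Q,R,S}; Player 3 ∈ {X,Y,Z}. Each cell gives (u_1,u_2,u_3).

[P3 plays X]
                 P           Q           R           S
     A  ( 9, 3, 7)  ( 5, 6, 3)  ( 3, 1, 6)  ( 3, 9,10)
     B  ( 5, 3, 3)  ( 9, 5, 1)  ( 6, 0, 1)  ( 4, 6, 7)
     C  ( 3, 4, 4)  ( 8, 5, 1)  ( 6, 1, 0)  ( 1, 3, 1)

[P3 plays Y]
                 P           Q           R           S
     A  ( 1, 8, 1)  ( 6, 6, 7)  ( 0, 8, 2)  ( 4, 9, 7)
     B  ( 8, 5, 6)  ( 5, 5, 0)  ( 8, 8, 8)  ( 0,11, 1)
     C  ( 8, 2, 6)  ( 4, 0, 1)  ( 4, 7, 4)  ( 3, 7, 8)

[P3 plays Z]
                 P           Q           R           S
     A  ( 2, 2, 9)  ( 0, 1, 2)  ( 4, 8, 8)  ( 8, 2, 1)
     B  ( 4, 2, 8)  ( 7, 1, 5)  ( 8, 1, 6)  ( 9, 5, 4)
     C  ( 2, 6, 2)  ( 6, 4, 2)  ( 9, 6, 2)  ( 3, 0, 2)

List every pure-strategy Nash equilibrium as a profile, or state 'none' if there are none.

NE set: (B,S,X)

(A,P,X): not NE [P2→S gives 9>3; P3→Z gives 9>7]
(A,P,Y): not NE [P1→C gives 8>1; P2→S gives 9>8; P3→Z gives 9>1]
(A,P,Z): not NE [P1→B gives 4>2; P2→R gives 8>2]
(A,Q,X): not NE [P1→B gives 9>5; P2→S gives 9>6; P3→Y gives 7>3]
(A,Q,Y): not NE [P2→S gives 9>6]
(A,Q,Z): not NE [P1→B gives 7>0; P2→R gives 8>1; P3→Y gives 7>2]
(A,R,X): not NE [P1→C gives 6>3; P2→S gives 9>1; P3→Z gives 8>6]
(A,R,Y): not NE [P1→B gives 8>0; P2→S gives 9>8; P3→Z gives 8>2]
(A,R,Z): not NE [P1→C gives 9>4]
(A,S,X): not NE [P1→B gives 4>3]
(A,S,Y): not NE [P3→X gives 10>7]
(A,S,Z): not NE [P1→B gives 9>8; P2→R gives 8>2; P3→X gives 10>1]
(B,P,X): not NE [P1→A gives 9>5; P2→S gives 6>3; P3→Z gives 8>3]
(B,P,Y): not NE [P2→S gives 11>5; P3→Z gives 8>6]
(B,P,Z): not NE [P2→S gives 5>2]
(B,Q,X): not NE [P2→S gives 6>5; P3→Z gives 5>1]
(B,Q,Y): not NE [P1→A gives 6>5; P2→S gives 11>5; P3→Z gives 5>0]
(B,Q,Z): not NE [P2→S gives 5>1]
(B,R,X): not NE [P2→S gives 6>0; P3→Y gives 8>1]
(B,R,Y): not NE [P2→S gives 11>8]
(B,R,Z): not NE [P1→C gives 9>8; P2→S gives 5>1; P3→Y gives 8>6]
(B,S,X): NE
(B,S,Y): not NE [P1→A gives 4>0; P3→X gives 7>1]
(B,S,Z): not NE [P3→X gives 7>4]
(C,P,X): not NE [P1→A gives 9>3; P2→Q gives 5>4; P3→Y gives 6>4]
(C,P,Y): not NE [P2→S gives 7>2]
(C,P,Z): not NE [P1→B gives 4>2; P3→Y gives 6>2]
(C,Q,X): not NE [P1→B gives 9>8; P3→Z gives 2>1]
(C,Q,Y): not NE [P1→A gives 6>4; P2→S gives 7>0; P3→Z gives 2>1]
(C,Q,Z): not NE [P1→B gives 7>6; P2→R gives 6>4]
(C,R,X): not NE [P2→Q gives 5>1; P3→Y gives 4>0]
(C,R,Y): not NE [P1→B gives 8>4]
(C,R,Z): not NE [P3→Y gives 4>2]
(C,S,X): not NE [P1→B gives 4>1; P2→Q gives 5>3; P3→Y gives 8>1]
(C,S,Y): not NE [P1→A gives 4>3]
(C,S,Z): not NE [P1→B gives 9>3; P2→R gives 6>0; P3→Y gives 8>2]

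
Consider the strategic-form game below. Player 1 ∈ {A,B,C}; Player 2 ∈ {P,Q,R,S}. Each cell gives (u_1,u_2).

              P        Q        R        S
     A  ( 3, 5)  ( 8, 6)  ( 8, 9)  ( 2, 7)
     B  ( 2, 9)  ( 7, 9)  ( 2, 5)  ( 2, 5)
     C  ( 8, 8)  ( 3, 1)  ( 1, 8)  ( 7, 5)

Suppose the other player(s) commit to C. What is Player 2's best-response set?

P2 best: {P,R}

u_2(P vs C) = 8
u_2(Q vs C) = 1
u_2(R vs C) = 8
u_2(S vs C) = 5
max payoff 8 at {P,R}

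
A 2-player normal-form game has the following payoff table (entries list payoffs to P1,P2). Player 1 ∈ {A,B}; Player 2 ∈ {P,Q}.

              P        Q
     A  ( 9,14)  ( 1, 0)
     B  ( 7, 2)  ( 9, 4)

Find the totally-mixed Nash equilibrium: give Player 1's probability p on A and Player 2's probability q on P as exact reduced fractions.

P1 indiff ⇒ q·9+(1-q)·1 = q·7+(1-q)·9 ⇒ q(2) = (1-q)(8) ⇒ q = 4/5
P2 indiff ⇒ p·14+(1-p)·2 = p·0+(1-p)·4 ⇒ p(14) = (1-p)(2) ⇒ p = 1/8

(p,q) = (1/8, 4/5)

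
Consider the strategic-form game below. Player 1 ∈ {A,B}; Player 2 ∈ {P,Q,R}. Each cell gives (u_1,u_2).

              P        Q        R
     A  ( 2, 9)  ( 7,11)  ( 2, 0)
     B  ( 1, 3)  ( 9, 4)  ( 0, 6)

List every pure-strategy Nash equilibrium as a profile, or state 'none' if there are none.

Equilibria: none

(A,P): not NE [P2→Q gives 11>9]
(A,Q): not NE [P1→B gives 9>7]
(A,R): not NE [P2→Q gives 11>0]
(B,P): not NE [P1→A gives 2>1; P2→R gives 6>3]
(B,Q): not NE [P2→R gives 6>4]
(B,R): not NE [P1→A gives 2>0]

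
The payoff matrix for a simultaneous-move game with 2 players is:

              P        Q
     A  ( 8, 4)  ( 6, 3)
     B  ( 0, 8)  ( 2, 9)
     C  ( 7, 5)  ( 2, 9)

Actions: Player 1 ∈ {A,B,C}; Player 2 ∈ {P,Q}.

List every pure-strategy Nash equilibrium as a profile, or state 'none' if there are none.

Nash profiles: (A,P)

(A,P): NE
(A,Q): not NE [P2→P gives 4>3]
(B,P): not NE [P1→A gives 8>0; P2→Q gives 9>8]
(B,Q): not NE [P1→A gives 6>2]
(C,P): not NE [P1→A gives 8>7; P2→Q gives 9>5]
(C,Q): not NE [P1→A gives 6>2]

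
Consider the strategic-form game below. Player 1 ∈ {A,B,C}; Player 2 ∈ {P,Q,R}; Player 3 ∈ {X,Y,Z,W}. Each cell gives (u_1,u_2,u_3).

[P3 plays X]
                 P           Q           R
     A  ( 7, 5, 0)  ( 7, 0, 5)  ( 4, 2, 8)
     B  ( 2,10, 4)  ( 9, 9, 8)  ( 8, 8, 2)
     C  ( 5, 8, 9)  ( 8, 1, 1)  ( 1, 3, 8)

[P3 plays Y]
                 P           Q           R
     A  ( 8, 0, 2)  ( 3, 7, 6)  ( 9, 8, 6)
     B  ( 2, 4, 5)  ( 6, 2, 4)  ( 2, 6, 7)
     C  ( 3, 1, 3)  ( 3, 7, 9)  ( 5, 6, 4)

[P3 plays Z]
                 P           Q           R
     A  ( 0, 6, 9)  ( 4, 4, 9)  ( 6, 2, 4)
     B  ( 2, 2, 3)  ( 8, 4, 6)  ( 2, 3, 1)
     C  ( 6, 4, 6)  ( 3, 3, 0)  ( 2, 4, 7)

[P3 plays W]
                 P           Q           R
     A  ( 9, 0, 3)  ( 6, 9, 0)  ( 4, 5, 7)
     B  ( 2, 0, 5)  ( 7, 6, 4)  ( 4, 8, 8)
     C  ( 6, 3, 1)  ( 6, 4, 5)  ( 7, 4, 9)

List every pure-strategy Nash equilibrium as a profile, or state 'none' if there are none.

PSNE = {(C,R,W)}

(A,P,X): not NE [P3→Z gives 9>0]
(A,P,Y): not NE [P2→R gives 8>0; P3→Z gives 9>2]
(A,P,Z): not NE [P1→C gives 6>0]
(A,P,W): not NE [P2→Q gives 9>0; P3→Z gives 9>3]
(A,Q,X): not NE [P1→B gives 9>7; P2→P gives 5>0; P3→Z gives 9>5]
(A,Q,Y): not NE [P1→B gives 6>3; P2→R gives 8>7; P3→Z gives 9>6]
(A,Q,Z): not NE [P1→B gives 8>4; P2→P gives 6>4]
(A,Q,W): not NE [P1→B gives 7>6; P3→Z gives 9>0]
(A,R,X): not NE [P1→B gives 8>4; P2→P gives 5>2]
(A,R,Y): not NE [P3→X gives 8>6]
(A,R,Z): not NE [P2→P gives 6>2; P3→X gives 8>4]
(A,R,W): not NE [P1→C gives 7>4; P2→Q gives 9>5; P3→X gives 8>7]
(B,P,X): not NE [P1→A gives 7>2; P3→W gives 5>4]
(B,P,Y): not NE [P1→A gives 8>2; P2→R gives 6>4]
(B,P,Z): not NE [P1→C gives 6>2; P2→Q gives 4>2; P3→W gives 5>3]
(B,P,W): not NE [P1→A gives 9>2; P2→R gives 8>0]
(B,Q,X): not NE [P2→P gives 10>9]
(B,Q,Y): not NE [P2→R gives 6>2; P3→X gives 8>4]
(B,Q,Z): not NE [P3→X gives 8>6]
(B,Q,W): not NE [P2→R gives 8>6; P3→X gives 8>4]
(B,R,X): not NE [P2→P gives 10>8; P3→W gives 8>2]
(B,R,Y): not NE [P1→A gives 9>2; P3→W gives 8>7]
(B,R,Z): not NE [P1→A gives 6>2; P2→Q gives 4>3; P3→W gives 8>1]
(B,R,W): not NE [P1→C gives 7>4]
(C,P,X): not NE [P1→A gives 7>5]
(C,P,Y): not NE [P1→A gives 8>3; P2→Q gives 7>1; P3→X gives 9>3]
(C,P,Z): not NE [P3→X gives 9>6]
(C,P,W): not NE [P1→A gives 9>6; P2→R gives 4>3; P3→X gives 9>1]
(C,Q,X): not NE [P1→B gives 9>8; P2→P gives 8>1; P3→Y gives 9>1]
(C,Q,Y): not NE [P1→B gives 6>3]
(C,Q,Z): not NE [P1→B gives 8>3; P2→R gives 4>3; P3→Y gives 9>0]
(C,Q,W): not NE [P1→B gives 7>6; P3→Y gives 9>5]
(C,R,X): not NE [P1→B gives 8>1; P2→P gives 8>3; P3→W gives 9>8]
(C,R,Y): not NE [P1→A gives 9>5; P2→Q gives 7>6; P3→W gives 9>4]
(C,R,Z): not NE [P1→A gives 6>2; P3→W gives 9>7]
(C,R,W): NE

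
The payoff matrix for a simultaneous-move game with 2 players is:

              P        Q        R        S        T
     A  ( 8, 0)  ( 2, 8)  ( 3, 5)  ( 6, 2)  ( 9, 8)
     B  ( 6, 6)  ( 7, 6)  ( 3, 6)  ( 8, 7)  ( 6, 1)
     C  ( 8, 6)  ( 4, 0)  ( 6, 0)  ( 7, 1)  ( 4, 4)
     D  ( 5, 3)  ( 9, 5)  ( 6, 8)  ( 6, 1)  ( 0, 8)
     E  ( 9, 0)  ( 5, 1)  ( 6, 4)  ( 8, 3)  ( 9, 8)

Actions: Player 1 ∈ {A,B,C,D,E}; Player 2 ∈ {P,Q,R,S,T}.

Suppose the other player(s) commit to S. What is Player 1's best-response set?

argmax u_1 = {B,E}

u_1(A vs S) = 6
u_1(B vs S) = 8
u_1(C vs S) = 7
u_1(D vs S) = 6
u_1(E vs S) = 8
max payoff 8 at {B,E}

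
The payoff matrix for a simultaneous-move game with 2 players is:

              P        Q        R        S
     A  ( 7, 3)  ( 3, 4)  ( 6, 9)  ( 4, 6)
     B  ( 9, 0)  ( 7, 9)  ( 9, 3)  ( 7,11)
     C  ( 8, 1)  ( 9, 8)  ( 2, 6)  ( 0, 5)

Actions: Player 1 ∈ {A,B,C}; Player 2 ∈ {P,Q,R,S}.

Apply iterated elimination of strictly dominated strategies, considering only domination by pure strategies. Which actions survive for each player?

P1 drop A (B beats it: P:9>7 Q:7>3 R:9>6 S:7>4)
P2 drop P (Q beats it: B:9>0 C:8>1)
P2 drop R (Q beats it: B:9>3 C:8>6)
P1→{B,C} P2→{Q,S}

Survivors P1:{B,C} P2:{Q,S}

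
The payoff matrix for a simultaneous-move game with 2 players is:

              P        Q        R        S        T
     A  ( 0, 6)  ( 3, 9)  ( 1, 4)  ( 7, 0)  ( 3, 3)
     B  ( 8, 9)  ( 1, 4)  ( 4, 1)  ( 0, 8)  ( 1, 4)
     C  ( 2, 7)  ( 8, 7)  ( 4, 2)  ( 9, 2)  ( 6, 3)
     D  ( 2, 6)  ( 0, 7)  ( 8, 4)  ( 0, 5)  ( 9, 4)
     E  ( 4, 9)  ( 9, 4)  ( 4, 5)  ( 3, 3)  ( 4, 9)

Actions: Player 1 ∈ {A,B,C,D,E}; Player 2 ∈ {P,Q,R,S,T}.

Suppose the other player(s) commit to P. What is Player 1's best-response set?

P1 best: {B}

u_1(A vs P) = 0
u_1(B vs P) = 8
u_1(C vs P) = 2
u_1(D vs P) = 2
u_1(E vs P) = 4
max payoff 8 at {B}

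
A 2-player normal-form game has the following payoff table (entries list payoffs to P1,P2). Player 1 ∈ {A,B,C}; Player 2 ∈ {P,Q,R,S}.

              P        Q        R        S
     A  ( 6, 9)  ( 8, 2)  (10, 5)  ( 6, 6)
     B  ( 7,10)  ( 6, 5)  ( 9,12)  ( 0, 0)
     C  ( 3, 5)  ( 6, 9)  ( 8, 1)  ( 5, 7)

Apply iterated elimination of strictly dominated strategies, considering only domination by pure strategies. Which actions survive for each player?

IESDS → P1:{A,B} P2:{P,R}

P1 drop C (A beats it: P:6>3 Q:8>6 R:10>8 S:6>5)
P2 drop Q (P beats it: A:9>2 B:10>5)
P2 drop S (P beats it: A:9>6 B:10>0)
P1→{A,B} P2→{P,R}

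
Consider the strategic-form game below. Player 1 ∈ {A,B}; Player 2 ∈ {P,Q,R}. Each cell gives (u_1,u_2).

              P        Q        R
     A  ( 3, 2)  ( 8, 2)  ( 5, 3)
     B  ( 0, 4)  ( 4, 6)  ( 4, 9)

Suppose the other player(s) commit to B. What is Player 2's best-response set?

argmax u_2 = {R}

u_2(P vs B) = 4
u_2(Q vs B) = 6
u_2(R vs B) = 9
max payoff 9 at {R}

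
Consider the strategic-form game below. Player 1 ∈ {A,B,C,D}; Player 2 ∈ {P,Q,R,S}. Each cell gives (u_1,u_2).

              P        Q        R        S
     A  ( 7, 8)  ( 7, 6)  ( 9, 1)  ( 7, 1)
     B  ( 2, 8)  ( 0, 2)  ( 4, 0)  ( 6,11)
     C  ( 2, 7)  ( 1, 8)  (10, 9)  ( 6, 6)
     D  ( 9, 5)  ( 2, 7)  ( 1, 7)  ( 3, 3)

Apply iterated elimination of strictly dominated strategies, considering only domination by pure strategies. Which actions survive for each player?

P1 drop B (A beats it: P:7>2 Q:7>0 R:9>4 S:7>6)
P2 drop S (P beats it: A:8>1 C:7>6 D:5>3)
P1→{A,C,D} P2→{P,Q,R}

Remaining: P1:{A,C,D} P2:{P,Q,R}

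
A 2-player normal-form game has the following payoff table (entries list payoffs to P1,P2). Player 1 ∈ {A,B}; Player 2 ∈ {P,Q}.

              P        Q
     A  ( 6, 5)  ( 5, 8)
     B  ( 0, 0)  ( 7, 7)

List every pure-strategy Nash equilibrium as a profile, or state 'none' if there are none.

NE set: (B,Q)

(A,P): not NE [P2→Q gives 8>5]
(A,Q): not NE [P1→B gives 7>5]
(B,P): not NE [P1→A gives 6>0; P2→Q gives 7>0]
(B,Q): NE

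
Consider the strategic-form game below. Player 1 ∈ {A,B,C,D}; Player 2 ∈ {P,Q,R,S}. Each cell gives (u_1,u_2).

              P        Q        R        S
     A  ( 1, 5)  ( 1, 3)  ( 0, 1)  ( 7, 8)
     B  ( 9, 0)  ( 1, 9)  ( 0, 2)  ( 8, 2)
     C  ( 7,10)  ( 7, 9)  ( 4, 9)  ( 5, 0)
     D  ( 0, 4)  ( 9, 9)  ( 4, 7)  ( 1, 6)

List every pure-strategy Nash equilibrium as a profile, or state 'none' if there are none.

PSNE = {(D,Q)}

(A,P): not NE [P1→B gives 9>1; P2→S gives 8>5]
(A,Q): not NE [P1→D gives 9>1; P2→S gives 8>3]
(A,R): not NE [P1→D gives 4>0; P2→S gives 8>1]
(A,S): not NE [P1→B gives 8>7]
(B,P): not NE [P2→Q gives 9>0]
(B,Q): not NE [P1→D gives 9>1]
(B,R): not NE [P1→D gives 4>0; P2→Q gives 9>2]
(B,S): not NE [P2→Q gives 9>2]
(C,P): not NE [P1→B gives 9>7]
(C,Q): not NE [P1→D gives 9>7; P2→P gives 10>9]
(C,R): not NE [P2→P gives 10>9]
(C,S): not NE [P1→B gives 8>5; P2→P gives 10>0]
(D,P): not NE [P1→B gives 9>0; P2→Q gives 9>4]
(D,Q): NE
(D,R): not NE [P2→Q gives 9>7]
(D,S): not NE [P1→B gives 8>1; P2→Q gives 9>6]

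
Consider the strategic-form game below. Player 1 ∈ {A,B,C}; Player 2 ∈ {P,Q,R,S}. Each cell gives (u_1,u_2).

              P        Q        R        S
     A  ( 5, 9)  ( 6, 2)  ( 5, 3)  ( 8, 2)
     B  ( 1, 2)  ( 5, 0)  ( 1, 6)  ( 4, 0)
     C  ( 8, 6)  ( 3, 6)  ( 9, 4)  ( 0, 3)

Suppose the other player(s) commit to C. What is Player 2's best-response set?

u_2(P vs C) = 6
u_2(Q vs C) = 6
u_2(R vs C) = 4
u_2(S vs C) = 3
max payoff 6 at {P,Q}

BR_2 = {P,Q}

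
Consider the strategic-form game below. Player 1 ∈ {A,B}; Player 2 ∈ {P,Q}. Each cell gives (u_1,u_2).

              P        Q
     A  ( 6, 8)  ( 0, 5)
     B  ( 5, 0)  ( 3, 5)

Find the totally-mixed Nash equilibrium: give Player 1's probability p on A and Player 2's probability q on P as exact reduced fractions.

P1 indiff ⇒ q·6+(1-q)·0 = q·5+(1-q)·3 ⇒ q(1) = (1-q)(3) ⇒ q = 3/4
P2 indiff ⇒ p·8+(1-p)·0 = p·5+(1-p)·5 ⇒ p(3) = (1-p)(5) ⇒ p = 5/8

(p,q) = (5/8, 3/4)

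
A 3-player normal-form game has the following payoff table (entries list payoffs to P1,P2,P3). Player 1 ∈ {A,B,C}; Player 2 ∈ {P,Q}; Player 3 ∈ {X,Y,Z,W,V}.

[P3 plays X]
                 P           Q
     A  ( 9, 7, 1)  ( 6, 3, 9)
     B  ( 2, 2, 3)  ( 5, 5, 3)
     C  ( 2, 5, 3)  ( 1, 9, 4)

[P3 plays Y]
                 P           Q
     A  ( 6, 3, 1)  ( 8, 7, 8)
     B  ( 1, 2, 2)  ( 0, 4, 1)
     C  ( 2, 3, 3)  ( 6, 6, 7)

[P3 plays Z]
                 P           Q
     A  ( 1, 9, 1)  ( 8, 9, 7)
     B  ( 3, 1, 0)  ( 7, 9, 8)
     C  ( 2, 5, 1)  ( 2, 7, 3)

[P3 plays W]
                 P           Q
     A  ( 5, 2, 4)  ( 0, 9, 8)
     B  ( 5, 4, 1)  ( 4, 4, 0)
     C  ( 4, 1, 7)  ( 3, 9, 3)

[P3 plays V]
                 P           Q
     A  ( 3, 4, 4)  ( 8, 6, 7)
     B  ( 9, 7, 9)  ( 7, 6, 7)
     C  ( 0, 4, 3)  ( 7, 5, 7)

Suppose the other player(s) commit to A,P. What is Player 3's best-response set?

argmax u_3 = {W,V}

u_3(X vs A,P) = 1
u_3(Y vs A,P) = 1
u_3(Z vs A,P) = 1
u_3(W vs A,P) = 4
u_3(V vs A,P) = 4
max payoff 4 at {W,V}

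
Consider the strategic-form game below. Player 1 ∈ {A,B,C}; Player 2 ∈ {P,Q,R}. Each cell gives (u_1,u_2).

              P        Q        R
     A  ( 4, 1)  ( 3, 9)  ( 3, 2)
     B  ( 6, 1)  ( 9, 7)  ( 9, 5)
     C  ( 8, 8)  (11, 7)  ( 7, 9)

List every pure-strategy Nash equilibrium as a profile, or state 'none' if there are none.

Equilibria: none

(A,P): not NE [P1→C gives 8>4; P2→Q gives 9>1]
(A,Q): not NE [P1→C gives 11>3]
(A,R): not NE [P1→B gives 9>3; P2→Q gives 9>2]
(B,P): not NE [P1→C gives 8>6; P2→Q gives 7>1]
(B,Q): not NE [P1→C gives 11>9]
(B,R): not NE [P2→Q gives 7>5]
(C,P): not NE [P2→R gives 9>8]
(C,Q): not NE [P2→R gives 9>7]
(C,R): not NE [P1→B gives 9>7]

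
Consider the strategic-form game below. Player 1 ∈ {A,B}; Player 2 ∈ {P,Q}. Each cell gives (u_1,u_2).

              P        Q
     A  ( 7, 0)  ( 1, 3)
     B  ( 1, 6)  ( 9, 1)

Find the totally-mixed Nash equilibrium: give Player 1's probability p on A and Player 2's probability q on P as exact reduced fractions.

P1 indiff ⇒ q·7+(1-q)·1 = q·1+(1-q)·9 ⇒ q(6) = (1-q)(8) ⇒ q = 4/7
P2 indiff ⇒ p·0+(1-p)·6 = p·3+(1-p)·1 ⇒ p(-3) = (1-p)(-5) ⇒ p = 5/8

p=5/8, q=4/7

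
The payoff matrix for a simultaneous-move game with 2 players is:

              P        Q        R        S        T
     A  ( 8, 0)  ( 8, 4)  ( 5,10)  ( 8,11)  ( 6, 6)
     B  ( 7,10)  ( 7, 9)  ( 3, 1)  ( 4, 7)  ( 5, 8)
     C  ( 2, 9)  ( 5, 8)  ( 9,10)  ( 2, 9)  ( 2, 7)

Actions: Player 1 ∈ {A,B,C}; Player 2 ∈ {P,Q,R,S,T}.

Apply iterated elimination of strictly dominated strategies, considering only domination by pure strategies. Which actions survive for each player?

P1 drop B (A beats it: P:8>7 Q:8>7 R:5>3 S:8>4 T:6>5)
P2 drop P (R beats it: A:10>0 C:10>9)
P2 drop Q (R beats it: A:10>4 C:10>8)
P2 drop T (R beats it: A:10>6 C:10>7)
P1→{A,C} P2→{R,S}

IESDS → P1:{A,C} P2:{R,S}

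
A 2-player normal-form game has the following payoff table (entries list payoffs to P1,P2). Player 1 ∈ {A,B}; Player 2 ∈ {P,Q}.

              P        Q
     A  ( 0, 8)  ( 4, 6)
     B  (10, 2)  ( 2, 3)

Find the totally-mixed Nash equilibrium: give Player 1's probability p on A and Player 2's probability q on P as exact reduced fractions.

(p,q) = (1/3, 1/6)

P1 indiff ⇒ q·0+(1-q)·4 = q·10+(1-q)·2 ⇒ q(-10) = (1-q)(-2) ⇒ q = 1/6
P2 indiff ⇒ p·8+(1-p)·2 = p·6+(1-p)·3 ⇒ p(2) = (1-p)(1) ⇒ p = 1/3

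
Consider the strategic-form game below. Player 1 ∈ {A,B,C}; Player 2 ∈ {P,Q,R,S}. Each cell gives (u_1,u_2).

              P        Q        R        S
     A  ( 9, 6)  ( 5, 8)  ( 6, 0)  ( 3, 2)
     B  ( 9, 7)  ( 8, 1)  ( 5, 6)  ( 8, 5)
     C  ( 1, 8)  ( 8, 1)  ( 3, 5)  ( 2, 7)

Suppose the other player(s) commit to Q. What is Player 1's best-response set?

P1 best: {B,C}

u_1(A vs Q) = 5
u_1(B vs Q) = 8
u_1(C vs Q) = 8
max payoff 8 at {B,C}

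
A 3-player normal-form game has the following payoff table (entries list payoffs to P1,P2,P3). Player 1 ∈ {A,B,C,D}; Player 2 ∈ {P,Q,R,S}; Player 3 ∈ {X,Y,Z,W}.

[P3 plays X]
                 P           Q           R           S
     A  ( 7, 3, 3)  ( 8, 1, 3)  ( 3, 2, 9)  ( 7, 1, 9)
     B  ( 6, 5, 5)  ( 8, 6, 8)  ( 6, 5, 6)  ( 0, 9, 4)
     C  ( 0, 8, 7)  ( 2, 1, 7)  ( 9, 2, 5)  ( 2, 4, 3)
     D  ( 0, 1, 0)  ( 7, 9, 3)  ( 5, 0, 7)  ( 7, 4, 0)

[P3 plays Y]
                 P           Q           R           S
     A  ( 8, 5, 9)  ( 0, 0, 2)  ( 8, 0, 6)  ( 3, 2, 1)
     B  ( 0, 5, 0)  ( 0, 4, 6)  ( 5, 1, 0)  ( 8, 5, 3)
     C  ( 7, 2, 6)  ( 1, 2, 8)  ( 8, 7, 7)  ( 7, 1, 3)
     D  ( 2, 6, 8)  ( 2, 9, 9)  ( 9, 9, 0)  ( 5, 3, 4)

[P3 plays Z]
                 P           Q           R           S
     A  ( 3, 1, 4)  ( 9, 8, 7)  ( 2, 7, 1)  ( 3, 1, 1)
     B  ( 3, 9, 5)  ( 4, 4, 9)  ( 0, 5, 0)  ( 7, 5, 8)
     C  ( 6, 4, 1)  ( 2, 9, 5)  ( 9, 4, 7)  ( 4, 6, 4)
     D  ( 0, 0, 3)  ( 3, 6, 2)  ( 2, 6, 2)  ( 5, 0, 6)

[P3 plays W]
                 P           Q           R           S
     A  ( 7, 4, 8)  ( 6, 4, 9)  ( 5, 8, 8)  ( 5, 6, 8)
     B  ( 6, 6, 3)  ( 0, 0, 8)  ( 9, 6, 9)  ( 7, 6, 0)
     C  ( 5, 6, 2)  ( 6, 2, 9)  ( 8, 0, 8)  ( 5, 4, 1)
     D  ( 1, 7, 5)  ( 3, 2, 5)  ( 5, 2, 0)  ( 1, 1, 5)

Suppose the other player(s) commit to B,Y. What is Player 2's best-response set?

P2 best: {P,S}

u_2(P vs B,Y) = 5
u_2(Q vs B,Y) = 4
u_2(R vs B,Y) = 1
u_2(S vs B,Y) = 5
max payoff 5 at {P,S}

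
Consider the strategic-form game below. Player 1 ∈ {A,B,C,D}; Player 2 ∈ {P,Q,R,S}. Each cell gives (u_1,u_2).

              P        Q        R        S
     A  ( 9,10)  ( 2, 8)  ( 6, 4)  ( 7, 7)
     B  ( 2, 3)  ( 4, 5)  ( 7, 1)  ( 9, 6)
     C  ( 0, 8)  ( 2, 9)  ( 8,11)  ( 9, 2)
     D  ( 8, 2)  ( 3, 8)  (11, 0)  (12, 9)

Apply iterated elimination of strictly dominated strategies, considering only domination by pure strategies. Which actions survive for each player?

Remaining: P1:{A,B,D} P2:{P,Q,S}

P1 drop C (D beats it: P:8>0 Q:3>2 R:11>8 S:12>9)
P2 drop R (P beats it: A:10>4 B:3>1 D:2>0)
P1→{A,B,D} P2→{P,Q,S}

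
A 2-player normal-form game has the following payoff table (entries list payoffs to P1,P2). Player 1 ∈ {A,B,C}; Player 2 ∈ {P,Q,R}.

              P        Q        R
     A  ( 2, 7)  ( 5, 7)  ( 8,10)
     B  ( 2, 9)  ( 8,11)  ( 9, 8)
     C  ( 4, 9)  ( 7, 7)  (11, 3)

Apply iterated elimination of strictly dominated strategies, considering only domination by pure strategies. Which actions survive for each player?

P1 drop A (C beats it: P:4>2 Q:7>5 R:11>8)
P2 drop R (P beats it: B:9>8 C:9>3)
P1→{B,C} P2→{P,Q}

Survivors P1:{B,C} P2:{P,Q}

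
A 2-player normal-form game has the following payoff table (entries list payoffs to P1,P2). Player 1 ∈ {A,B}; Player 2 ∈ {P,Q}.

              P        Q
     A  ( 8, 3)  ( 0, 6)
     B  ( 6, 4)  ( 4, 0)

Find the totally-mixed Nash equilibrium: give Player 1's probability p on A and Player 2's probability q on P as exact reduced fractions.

P1 indiff ⇒ q·8+(1-q)·0 = q·6+(1-q)·4 ⇒ q(2) = (1-q)(4) ⇒ q = 2/3
P2 indiff ⇒ p·3+(1-p)·4 = p·6+(1-p)·0 ⇒ p(-3) = (1-p)(-4) ⇒ p = 4/7

(p,q) = (4/7, 2/3)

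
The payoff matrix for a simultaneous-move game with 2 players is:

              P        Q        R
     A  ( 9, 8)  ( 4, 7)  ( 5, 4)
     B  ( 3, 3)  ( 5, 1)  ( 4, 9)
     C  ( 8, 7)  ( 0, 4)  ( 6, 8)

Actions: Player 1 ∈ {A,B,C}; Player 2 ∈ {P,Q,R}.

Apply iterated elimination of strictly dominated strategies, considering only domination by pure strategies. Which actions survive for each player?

IESDS → P1:{A,C} P2:{P,R}

P2 drop Q (P beats it: A:8>7 B:3>1 C:7>4)
P1 drop B (A beats it: P:9>3 R:5>4)
P1→{A,C} P2→{P,R}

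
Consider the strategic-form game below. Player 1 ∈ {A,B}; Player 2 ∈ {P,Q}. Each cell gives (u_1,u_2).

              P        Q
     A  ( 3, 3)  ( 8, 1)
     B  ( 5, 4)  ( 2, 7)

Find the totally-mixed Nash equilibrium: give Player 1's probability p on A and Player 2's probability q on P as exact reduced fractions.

P1 indiff ⇒ q·3+(1-q)·8 = q·5+(1-q)·2 ⇒ q(-2) = (1-q)(-6) ⇒ q = 3/4
P2 indiff ⇒ p·3+(1-p)·4 = p·1+(1-p)·7 ⇒ p(2) = (1-p)(3) ⇒ p = 3/5

P1 mixes 3/5 on A; P2 mixes 3/4 on P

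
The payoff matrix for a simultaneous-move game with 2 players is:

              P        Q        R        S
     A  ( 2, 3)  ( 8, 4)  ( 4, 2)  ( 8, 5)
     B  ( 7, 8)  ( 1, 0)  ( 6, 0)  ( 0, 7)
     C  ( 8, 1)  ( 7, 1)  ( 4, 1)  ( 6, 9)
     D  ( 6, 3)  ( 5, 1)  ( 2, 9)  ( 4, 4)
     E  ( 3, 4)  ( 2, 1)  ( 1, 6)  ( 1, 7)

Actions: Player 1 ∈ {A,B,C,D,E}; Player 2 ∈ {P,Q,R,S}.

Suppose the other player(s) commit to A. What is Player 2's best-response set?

argmax u_2 = {S}

u_2(P vs A) = 3
u_2(Q vs A) = 4
u_2(R vs A) = 2
u_2(S vs A) = 5
max payoff 5 at {S}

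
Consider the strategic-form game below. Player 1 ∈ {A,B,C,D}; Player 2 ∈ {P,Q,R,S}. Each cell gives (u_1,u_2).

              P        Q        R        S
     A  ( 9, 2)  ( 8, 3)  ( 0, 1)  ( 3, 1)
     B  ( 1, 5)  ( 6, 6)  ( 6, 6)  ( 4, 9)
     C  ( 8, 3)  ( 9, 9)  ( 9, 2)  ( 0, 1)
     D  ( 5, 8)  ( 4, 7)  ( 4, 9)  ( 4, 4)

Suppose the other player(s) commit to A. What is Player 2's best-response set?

u_2(P vs A) = 2
u_2(Q vs A) = 3
u_2(R vs A) = 1
u_2(S vs A) = 1
max payoff 3 at {Q}

argmax u_2 = {Q}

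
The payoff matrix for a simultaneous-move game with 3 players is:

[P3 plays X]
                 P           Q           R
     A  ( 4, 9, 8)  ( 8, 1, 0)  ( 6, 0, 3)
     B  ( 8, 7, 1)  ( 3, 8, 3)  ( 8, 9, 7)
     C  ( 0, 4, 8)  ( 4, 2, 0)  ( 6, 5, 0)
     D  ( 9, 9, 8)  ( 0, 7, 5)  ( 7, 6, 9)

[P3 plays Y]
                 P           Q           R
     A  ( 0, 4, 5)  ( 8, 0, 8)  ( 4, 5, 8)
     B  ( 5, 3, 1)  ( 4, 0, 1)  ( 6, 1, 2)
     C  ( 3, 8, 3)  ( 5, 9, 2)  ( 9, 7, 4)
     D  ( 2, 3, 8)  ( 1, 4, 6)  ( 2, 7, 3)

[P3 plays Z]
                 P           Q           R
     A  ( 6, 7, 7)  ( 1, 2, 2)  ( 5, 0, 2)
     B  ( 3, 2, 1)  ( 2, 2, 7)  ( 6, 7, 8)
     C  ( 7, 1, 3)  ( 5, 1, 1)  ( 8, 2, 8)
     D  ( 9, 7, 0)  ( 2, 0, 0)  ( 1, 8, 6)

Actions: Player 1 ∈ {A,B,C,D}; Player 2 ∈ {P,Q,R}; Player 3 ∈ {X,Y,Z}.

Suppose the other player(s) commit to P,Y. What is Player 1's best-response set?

P1 best: {B}

u_1(A vs P,Y) = 0
u_1(B vs P,Y) = 5
u_1(C vs P,Y) = 3
u_1(D vs P,Y) = 2
max payoff 5 at {B}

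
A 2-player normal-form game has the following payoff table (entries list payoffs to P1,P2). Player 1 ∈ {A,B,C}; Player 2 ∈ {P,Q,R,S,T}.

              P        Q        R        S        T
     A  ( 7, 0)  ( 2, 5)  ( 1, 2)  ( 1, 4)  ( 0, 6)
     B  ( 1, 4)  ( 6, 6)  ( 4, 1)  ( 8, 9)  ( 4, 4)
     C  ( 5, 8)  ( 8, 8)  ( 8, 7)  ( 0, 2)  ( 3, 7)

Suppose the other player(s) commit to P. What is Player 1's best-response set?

BR_1 = {A}

u_1(A vs P) = 7
u_1(B vs P) = 1
u_1(C vs P) = 5
max payoff 7 at {A}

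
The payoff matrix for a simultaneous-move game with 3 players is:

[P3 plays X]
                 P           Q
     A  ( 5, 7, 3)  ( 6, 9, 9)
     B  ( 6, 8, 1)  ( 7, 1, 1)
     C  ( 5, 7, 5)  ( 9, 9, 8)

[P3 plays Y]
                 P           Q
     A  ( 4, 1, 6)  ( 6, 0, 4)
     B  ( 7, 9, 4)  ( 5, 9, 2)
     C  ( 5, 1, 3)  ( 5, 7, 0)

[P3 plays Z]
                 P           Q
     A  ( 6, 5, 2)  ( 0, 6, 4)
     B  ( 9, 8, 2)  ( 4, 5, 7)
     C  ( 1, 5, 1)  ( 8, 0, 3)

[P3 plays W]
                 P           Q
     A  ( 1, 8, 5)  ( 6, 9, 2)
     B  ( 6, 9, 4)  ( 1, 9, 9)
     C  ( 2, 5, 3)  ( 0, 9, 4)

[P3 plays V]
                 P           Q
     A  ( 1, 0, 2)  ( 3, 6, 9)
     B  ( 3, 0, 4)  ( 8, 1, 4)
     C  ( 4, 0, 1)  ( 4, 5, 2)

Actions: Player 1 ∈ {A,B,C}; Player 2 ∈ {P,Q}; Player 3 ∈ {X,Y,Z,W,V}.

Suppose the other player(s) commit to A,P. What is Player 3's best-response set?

u_3(X vs A,P) = 3
u_3(Y vs A,P) = 6
u_3(Z vs A,P) = 2
u_3(W vs A,P) = 5
u_3(V vs A,P) = 2
max payoff 6 at {Y}

P3 best: {Y}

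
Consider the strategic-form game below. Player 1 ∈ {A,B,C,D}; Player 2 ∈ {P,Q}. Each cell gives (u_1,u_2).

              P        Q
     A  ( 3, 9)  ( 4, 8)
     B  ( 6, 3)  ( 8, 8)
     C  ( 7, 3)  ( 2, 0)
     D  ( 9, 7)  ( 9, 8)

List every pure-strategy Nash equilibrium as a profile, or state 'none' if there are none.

(A,P): not NE [P1→D gives 9>3]
(A,Q): not NE [P1→D gives 9>4; P2→P gives 9>8]
(B,P): not NE [P1→D gives 9>6; P2→Q gives 8>3]
(B,Q): not NE [P1→D gives 9>8]
(C,P): not NE [P1→D gives 9>7]
(C,Q): not NE [P1→D gives 9>2; P2→P gives 3>0]
(D,P): not NE [P2→Q gives 8>7]
(D,Q): NE

NE set: (D,Q)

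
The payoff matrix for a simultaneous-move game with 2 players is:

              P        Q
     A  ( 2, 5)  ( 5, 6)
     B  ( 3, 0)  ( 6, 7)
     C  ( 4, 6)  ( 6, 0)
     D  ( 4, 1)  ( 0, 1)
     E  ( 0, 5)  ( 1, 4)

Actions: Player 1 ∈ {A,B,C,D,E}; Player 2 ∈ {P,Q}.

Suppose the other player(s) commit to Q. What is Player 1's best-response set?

u_1(A vs Q) = 5
u_1(B vs Q) = 6
u_1(C vs Q) = 6
u_1(D vs Q) = 0
u_1(E vs Q) = 1
max payoff 6 at {B,C}

P1 best: {B,C}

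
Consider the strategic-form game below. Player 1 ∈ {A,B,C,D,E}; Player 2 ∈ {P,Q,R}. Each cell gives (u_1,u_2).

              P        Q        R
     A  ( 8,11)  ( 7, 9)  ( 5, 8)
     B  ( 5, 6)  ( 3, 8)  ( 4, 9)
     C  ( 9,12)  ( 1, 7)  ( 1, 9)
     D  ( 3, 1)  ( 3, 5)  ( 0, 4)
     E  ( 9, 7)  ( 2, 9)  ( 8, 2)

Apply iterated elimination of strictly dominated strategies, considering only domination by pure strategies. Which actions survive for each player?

P1 drop B (A beats it: P:8>5 Q:7>3 R:5>4)
P1 drop D (A beats it: P:8>3 Q:7>3 R:5>0)
P2 drop R (P beats it: A:11>8 C:12>9 E:7>2)
P1→{A,C,E} P2→{P,Q}

Remaining: P1:{A,C,E} P2:{P,Q}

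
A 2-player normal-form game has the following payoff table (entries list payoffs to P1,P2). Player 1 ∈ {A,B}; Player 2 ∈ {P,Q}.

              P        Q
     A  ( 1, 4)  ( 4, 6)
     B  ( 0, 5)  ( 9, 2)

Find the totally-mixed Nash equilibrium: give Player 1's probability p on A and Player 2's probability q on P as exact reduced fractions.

P1 indiff ⇒ q·1+(1-q)·4 = q·0+(1-q)·9 ⇒ q(1) = (1-q)(5) ⇒ q = 5/6
P2 indiff ⇒ p·4+(1-p)·5 = p·6+(1-p)·2 ⇒ p(-2) = (1-p)(-3) ⇒ p = 3/5

p=3/5, q=5/6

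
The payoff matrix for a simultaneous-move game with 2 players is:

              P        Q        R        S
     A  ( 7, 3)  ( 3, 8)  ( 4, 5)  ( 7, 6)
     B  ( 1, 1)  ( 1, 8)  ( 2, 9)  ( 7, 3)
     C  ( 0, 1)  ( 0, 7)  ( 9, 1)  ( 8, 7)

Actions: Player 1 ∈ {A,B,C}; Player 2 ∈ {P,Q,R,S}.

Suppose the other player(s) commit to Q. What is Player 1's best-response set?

u_1(A vs Q) = 3
u_1(B vs Q) = 1
u_1(C vs Q) = 0
max payoff 3 at {A}

P1 best: {A}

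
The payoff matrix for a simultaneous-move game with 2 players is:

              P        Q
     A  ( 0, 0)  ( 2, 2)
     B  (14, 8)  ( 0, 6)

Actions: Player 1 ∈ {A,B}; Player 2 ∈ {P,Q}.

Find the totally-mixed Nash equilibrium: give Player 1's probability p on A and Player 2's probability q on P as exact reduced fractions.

(p,q) = (1/2, 1/8)

P1 indiff ⇒ q·0+(1-q)·2 = q·14+(1-q)·0 ⇒ q(-14) = (1-q)(-2) ⇒ q = 1/8
P2 indiff ⇒ p·0+(1-p)·8 = p·2+(1-p)·6 ⇒ p(-2) = (1-p)(-2) ⇒ p = 1/2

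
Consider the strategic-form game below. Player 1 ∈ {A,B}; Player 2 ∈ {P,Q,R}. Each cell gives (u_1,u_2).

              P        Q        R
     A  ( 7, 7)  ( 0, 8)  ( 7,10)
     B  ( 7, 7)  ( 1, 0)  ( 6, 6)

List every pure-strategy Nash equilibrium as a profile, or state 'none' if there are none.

(A,P): not NE [P2→R gives 10>7]
(A,Q): not NE [P1→B gives 1>0; P2→R gives 10>8]
(A,R): NE
(B,P): NE
(B,Q): not NE [P2→P gives 7>0]
(B,R): not NE [P1→A gives 7>6; P2→P gives 7>6]

PSNE = {(A,R), (B,P)}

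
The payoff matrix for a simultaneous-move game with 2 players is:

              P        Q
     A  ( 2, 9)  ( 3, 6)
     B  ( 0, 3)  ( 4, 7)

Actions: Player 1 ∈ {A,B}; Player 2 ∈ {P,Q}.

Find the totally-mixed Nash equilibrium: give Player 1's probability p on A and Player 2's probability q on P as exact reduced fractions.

(p,q) = (4/7, 1/3)

P1 indiff ⇒ q·2+(1-q)·3 = q·0+(1-q)·4 ⇒ q(2) = (1-q)(1) ⇒ q = 1/3
P2 indiff ⇒ p·9+(1-p)·3 = p·6+(1-p)·7 ⇒ p(3) = (1-p)(4) ⇒ p = 4/7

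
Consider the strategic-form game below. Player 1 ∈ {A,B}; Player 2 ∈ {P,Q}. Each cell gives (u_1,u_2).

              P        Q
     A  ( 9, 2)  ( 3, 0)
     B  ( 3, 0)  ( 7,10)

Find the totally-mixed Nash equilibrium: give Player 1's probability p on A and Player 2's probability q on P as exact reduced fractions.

P1 indiff ⇒ q·9+(1-q)·3 = q·3+(1-q)·7 ⇒ q(6) = (1-q)(4) ⇒ q = 2/5
P2 indiff ⇒ p·2+(1-p)·0 = p·0+(1-p)·10 ⇒ p(2) = (1-p)(10) ⇒ p = 5/6

p=5/6, q=2/5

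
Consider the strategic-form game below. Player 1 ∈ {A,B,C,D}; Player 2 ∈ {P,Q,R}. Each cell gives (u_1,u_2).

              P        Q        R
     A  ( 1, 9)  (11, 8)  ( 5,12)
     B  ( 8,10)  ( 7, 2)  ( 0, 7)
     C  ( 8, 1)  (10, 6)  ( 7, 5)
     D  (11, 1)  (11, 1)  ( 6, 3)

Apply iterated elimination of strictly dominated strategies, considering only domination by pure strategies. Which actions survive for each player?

IESDS → P1:{A,C,D} P2:{Q,R}

P1 drop B (D beats it: P:11>8 Q:11>7 R:6>0)
P2 drop P (R beats it: A:12>9 C:5>1 D:3>1)
P1→{A,C,D} P2→{Q,R}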